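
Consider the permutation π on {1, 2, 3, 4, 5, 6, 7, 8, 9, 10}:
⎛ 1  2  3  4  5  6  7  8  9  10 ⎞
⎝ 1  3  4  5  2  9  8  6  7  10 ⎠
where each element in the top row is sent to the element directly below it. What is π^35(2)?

Tracing 2 → 3 → … returns to 2 after 4 steps, so 2 lies in a 4-cycle (2, 3, 4, 5).
Powers repeat with period 4 on this cycle, and 35 mod 4 = 3, so π^35(2) = π^3(2).
Stepping 3 places around the cycle: 2 → 3 → 4 → 5.

5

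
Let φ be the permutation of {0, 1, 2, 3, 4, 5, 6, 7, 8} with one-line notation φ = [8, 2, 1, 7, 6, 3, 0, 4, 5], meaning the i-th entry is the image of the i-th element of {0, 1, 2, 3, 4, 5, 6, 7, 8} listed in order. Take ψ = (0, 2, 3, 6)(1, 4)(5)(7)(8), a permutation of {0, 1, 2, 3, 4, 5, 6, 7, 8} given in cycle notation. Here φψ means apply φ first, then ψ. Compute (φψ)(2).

4

(φψ)(2) = ψ(φ(2)). φ(2) = 1, then ψ(1) = 4. So (φψ)(2) = 4.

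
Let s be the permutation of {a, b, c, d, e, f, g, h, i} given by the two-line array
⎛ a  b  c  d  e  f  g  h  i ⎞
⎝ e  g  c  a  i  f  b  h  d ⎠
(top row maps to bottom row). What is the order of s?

4

The disjoint-cycle form of s has cycle lengths 4, 2, 1, 1, 1.
The order of s is the least common multiple of its cycle lengths: lcm(4, 2) = 4.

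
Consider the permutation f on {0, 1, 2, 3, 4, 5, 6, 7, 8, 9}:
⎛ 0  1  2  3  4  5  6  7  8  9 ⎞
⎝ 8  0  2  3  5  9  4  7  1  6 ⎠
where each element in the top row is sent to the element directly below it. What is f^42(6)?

Tracing 6 → 4 → … returns to 6 after 4 steps, so 6 lies in a 4-cycle (4, 5, 9, 6).
Powers repeat with period 4 on this cycle, and 42 mod 4 = 2, so f^42(6) = f^2(6).
Advancing 2 steps from 6: 6 → 4 → 5.

5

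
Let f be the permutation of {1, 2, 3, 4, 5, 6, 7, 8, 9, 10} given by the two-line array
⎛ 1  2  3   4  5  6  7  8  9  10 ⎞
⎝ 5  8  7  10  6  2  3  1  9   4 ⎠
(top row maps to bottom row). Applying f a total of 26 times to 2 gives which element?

Tracing 2 → 8 → … returns to 2 after 5 steps, so 2 lies in a 5-cycle (1, 5, 6, 2, 8).
Since the cycle has length 5, f^26 acts on it the same as f^1 (26 mod 5 = 1).
Advancing 1 step from 2: 2 → 8.

8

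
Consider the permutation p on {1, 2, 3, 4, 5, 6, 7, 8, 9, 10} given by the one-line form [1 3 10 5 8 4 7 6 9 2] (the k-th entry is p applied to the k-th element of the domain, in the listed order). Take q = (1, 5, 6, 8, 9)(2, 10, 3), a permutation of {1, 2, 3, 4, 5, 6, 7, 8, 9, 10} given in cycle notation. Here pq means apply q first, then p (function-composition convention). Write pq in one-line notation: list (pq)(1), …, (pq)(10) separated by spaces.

8 2 3 5 4 6 7 9 1 10

For each element, apply q then p: 1 → 5 → 8; 2 → 10 → 2; 3 → 2 → 3; 4 → 4 → 5; 5 → 6 → 4; 6 → 8 → 6; 7 → 7 → 7; 8 → 9 → 9; 9 → 1 → 1; 10 → 3 → 10.
So pq in one-line form is 8 2 3 5 4 6 7 9 1 10.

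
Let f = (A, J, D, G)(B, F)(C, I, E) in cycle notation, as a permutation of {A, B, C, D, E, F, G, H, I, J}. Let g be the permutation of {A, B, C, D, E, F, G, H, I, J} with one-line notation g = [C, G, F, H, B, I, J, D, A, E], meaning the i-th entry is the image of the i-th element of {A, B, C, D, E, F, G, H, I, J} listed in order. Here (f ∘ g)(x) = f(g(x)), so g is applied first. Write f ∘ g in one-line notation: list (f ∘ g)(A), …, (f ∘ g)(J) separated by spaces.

(f ∘ g)(x) = f(g(x)). Computing each image: f(g(A)) = f(C) = I, f(g(B)) = f(G) = A, f(g(C)) = f(F) = B, f(g(D)) = f(H) = H, f(g(E)) = f(B) = F, f(g(F)) = f(I) = E, f(g(G)) = f(J) = D, f(g(H)) = f(D) = G, f(g(I)) = f(A) = J, f(g(J)) = f(E) = C.
Hence f ∘ g = [I A B H F E D G J C].

I A B H F E D G J C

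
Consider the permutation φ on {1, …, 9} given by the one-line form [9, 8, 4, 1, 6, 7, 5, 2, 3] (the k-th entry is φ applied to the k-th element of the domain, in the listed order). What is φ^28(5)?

6

Tracing 5 → 6 → … returns to 5 after 3 steps, so 5 lies in a 3-cycle (5 6 7).
Powers repeat with period 3 on this cycle, and 28 mod 3 = 1, so φ^28(5) = φ^1(5).
Stepping 1 place around the cycle: 5 → 6.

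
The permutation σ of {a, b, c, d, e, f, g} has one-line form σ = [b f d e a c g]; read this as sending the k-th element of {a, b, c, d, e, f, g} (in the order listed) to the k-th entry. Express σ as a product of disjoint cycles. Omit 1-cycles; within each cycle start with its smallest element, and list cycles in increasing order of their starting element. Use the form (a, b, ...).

Iterating σ from a gives a → b → f → c → d → e → a; that is the 6-cycle (a, b, f, c, d, e).
Repeating from the next unused element and collecting all non-trivial cycles gives (a, b, f, c, d, e).

(a, b, f, c, d, e)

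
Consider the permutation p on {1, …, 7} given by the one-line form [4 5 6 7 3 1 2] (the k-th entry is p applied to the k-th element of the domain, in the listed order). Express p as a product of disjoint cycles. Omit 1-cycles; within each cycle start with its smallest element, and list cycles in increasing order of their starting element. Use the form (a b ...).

From 1: 1 → 4 → 7 → 2 → 5 → 3 → 6 → 1, closing the cycle (1 4 7 2 5 3 6).
Repeating from the next unused element and collecting all non-trivial cycles gives (1 4 7 2 5 3 6).

(1 4 7 2 5 3 6)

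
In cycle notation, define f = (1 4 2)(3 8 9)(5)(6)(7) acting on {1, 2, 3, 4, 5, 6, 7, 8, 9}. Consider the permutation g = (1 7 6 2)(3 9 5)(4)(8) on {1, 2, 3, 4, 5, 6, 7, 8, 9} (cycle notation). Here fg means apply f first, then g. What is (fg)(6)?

First apply f: f(6) = 6, then g(6) = 2. Thus (fg)(6) = 2.

2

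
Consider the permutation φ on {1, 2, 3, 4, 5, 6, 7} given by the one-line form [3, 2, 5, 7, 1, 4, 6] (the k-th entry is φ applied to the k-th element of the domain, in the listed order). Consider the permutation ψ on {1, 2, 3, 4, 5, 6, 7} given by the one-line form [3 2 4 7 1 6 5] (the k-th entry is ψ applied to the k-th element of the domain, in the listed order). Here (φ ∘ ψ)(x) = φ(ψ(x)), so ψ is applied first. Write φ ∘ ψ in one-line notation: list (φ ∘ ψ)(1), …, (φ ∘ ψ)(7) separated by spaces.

For each element, apply ψ then φ: 1 → 3 → 5; 2 → 2 → 2; 3 → 4 → 7; 4 → 7 → 6; 5 → 1 → 3; 6 → 6 → 4; 7 → 5 → 1.
So φ ∘ ψ in one-line form is 5 2 7 6 3 4 1.

5 2 7 6 3 4 1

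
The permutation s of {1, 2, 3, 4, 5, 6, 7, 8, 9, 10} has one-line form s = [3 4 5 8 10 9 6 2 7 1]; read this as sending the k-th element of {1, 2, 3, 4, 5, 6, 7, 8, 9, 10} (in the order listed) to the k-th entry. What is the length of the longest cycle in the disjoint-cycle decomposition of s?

Decomposing into disjoint cycles gives (1, 3, 5, 10)(2, 4, 8)(6, 9, 7); the longest has length 4.

4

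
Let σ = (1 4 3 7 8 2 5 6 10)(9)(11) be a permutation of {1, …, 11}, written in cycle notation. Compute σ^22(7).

6

7 lies in the 9-cycle (1 4 3 7 8 2 5 6 10).
On a 9-cycle, σ^9 is the identity, so σ^22 = σ^4 there (22 ≡ 4 mod 9).
Advancing 4 steps from 7: 7 → 8 → 2 → 5 → 6.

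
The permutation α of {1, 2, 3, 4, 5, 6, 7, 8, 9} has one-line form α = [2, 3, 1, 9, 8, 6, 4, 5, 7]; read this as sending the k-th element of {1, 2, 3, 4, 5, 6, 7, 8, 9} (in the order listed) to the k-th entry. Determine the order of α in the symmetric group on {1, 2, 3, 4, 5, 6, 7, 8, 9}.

Writing α as disjoint cycles, the cycle lengths are 3, 3, 2, 1.
Since disjoint cycles commute, ord(α) = lcm(3, 3, 2) = 6.

6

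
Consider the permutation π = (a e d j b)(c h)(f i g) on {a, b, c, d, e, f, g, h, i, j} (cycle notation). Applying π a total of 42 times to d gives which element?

d lies in the 5-cycle (a e d j b).
Since the cycle has length 5, π^42 acts on it the same as π^2 (42 mod 5 = 2).
Advancing 2 steps from d: d → j → b.

b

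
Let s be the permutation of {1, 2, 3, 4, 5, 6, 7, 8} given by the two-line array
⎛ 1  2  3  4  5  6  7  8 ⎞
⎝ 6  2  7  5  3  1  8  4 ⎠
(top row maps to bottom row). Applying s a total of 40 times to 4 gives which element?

Tracing 4 → 5 → … returns to 4 after 5 steps, so 4 lies in a 5-cycle (3 7 8 4 5).
On a 5-cycle, s^5 is the identity, so s^40 = s^0 there (40 ≡ 0 mod 5).
So s^40(4) = 4.

4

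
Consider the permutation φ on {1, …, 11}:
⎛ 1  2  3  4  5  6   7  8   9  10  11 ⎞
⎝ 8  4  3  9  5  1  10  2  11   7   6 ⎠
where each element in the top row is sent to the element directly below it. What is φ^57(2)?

4

Tracing 2 → 4 → … returns to 2 after 7 steps, so 2 lies in a 7-cycle (1, 8, 2, 4, 9, 11, 6).
On a 7-cycle, φ^7 is the identity, so φ^57 = φ^1 there (57 ≡ 1 mod 7).
Advancing 1 step from 2: 2 → 4.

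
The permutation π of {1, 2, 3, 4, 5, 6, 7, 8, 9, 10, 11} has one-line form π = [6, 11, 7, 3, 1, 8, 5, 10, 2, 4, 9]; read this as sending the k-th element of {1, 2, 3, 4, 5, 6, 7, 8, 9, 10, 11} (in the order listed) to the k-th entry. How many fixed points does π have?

No element satisfies π(x) = x, so there are 0 fixed points.

0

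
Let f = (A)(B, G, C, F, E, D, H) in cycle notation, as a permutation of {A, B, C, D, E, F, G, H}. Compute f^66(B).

B lies in the 7-cycle (B, G, C, F, E, D, H).
Powers repeat with period 7 on this cycle, and 66 mod 7 = 3, so f^66(B) = f^3(B).
Advancing 3 steps from B: B → G → C → F.

F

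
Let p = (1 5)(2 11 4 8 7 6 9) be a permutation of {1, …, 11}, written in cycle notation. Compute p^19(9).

9 lies in the 7-cycle (2 11 4 8 7 6 9).
Since the cycle has length 7, p^19 acts on it the same as p^5 (19 mod 7 = 5).
Advancing 5 steps from 9: 9 → 2 → 11 → 4 → 8 → 7.

7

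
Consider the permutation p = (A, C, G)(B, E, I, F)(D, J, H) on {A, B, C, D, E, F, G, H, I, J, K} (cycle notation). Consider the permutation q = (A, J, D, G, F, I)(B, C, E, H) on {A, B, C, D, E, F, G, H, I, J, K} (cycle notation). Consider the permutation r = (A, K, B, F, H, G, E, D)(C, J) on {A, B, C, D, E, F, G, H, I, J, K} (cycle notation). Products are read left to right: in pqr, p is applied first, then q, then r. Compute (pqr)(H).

Apply the permutations in order: p(H) = D, then q(D) = G, then r(G) = E. So (pqr)(H) = E.

E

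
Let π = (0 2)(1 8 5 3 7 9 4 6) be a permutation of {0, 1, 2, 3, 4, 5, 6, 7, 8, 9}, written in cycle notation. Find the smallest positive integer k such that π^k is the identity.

8

The cycle type of π is (8, 2).
The order of π is the least common multiple of its cycle lengths: lcm(8, 2) = 8.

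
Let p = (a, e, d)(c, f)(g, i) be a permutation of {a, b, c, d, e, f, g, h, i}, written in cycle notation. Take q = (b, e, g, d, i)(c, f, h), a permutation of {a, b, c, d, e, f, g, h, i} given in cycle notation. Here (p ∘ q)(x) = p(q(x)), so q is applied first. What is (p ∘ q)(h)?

f

First apply q: q(h) = c, then p(c) = f. Thus (p ∘ q)(h) = f.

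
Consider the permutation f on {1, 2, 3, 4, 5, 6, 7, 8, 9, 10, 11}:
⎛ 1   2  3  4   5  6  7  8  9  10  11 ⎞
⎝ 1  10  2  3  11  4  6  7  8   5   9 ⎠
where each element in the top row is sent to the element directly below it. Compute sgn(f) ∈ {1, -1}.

In disjoint-cycle form the cycle lengths are 10, 1.
A cycle is odd iff its length is even; f has 1 even-length cycle, so sgn(f) = (−1)^1 and f is odd.

-1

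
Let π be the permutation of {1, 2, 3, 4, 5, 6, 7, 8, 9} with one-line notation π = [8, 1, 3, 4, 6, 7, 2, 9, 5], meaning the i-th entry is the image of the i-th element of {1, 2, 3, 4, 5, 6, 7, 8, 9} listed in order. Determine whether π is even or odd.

even

In disjoint-cycle form the cycle lengths are 7, 1, 1.
A cycle is odd iff its length is even; π has 0 even-length cycles, so sgn(π) = (−1)^0 and π is even.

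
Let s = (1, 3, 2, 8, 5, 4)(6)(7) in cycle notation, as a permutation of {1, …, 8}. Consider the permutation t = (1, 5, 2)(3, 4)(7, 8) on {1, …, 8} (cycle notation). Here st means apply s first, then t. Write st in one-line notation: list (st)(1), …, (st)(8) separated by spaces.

(st)(x) = t(s(x)). Computing each image: t(s(1)) = t(3) = 4, t(s(2)) = t(8) = 7, t(s(3)) = t(2) = 1, t(s(4)) = t(1) = 5, t(s(5)) = t(4) = 3, t(s(6)) = t(6) = 6, t(s(7)) = t(7) = 8, t(s(8)) = t(5) = 2.
Hence st = [4 7 1 5 3 6 8 2].

4 7 1 5 3 6 8 2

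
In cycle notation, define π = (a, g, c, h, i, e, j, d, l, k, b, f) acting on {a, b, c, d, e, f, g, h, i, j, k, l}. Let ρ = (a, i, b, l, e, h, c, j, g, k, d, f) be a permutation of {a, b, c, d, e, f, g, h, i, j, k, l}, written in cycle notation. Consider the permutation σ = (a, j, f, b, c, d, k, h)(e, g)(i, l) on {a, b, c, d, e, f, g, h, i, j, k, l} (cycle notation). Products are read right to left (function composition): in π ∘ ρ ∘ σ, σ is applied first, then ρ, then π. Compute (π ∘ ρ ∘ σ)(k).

h

(π ∘ ρ ∘ σ)(k) = π(ρ(σ(k))). σ(k) = h, then ρ(h) = c, then π(c) = h, so the result is h.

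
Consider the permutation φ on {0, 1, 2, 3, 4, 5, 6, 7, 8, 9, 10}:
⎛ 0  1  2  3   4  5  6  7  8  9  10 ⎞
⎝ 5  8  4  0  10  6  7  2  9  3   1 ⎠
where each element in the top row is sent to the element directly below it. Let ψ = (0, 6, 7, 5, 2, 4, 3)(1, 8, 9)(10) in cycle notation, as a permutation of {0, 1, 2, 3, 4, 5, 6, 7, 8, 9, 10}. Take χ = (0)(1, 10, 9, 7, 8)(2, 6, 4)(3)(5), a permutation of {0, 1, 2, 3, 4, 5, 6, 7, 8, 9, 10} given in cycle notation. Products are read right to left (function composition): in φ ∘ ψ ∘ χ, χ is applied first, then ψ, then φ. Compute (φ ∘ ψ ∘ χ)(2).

2

Apply the permutations in order: χ(2) = 6, then ψ(6) = 7, then φ(7) = 2. So (φ ∘ ψ ∘ χ)(2) = 2.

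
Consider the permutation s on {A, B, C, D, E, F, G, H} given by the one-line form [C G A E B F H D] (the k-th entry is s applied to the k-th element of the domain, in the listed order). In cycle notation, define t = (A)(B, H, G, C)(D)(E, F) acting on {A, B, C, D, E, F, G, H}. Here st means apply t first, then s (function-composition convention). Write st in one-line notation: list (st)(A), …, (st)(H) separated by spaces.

C D G E F B A H

(st)(x) = s(t(x)). Computing each image: s(t(A)) = s(A) = C, s(t(B)) = s(H) = D, s(t(C)) = s(B) = G, s(t(D)) = s(D) = E, s(t(E)) = s(F) = F, s(t(F)) = s(E) = B, s(t(G)) = s(C) = A, s(t(H)) = s(G) = H.
Hence st = [C D G E F B A H].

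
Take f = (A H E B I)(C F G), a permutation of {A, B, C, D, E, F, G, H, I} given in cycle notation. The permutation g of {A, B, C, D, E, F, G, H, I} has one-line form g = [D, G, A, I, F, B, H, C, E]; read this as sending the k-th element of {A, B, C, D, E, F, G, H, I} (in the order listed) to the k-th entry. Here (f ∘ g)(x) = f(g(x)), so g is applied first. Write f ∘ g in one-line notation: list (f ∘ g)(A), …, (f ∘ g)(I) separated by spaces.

(f ∘ g)(x) = f(g(x)). Computing each image: f(g(A)) = f(D) = D, f(g(B)) = f(G) = C, f(g(C)) = f(A) = H, f(g(D)) = f(I) = A, f(g(E)) = f(F) = G, f(g(F)) = f(B) = I, f(g(G)) = f(H) = E, f(g(H)) = f(C) = F, f(g(I)) = f(E) = B.
Hence f ∘ g = [D C H A G I E F B].

D C H A G I E F B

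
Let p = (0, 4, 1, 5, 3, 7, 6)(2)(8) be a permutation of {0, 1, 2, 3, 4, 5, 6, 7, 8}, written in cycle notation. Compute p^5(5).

5 lies in the 7-cycle (0, 4, 1, 5, 3, 7, 6).
Stepping 5 places around the cycle: 5 → 3 → 7 → 6 → 0 → 4.

4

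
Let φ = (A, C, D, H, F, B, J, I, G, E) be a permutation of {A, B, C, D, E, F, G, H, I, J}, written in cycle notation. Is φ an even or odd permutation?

The cycle lengths are 10.
A cycle is odd iff its length is even; φ has 1 even-length cycle, so sgn(φ) = (−1)^1 and φ is odd.

odd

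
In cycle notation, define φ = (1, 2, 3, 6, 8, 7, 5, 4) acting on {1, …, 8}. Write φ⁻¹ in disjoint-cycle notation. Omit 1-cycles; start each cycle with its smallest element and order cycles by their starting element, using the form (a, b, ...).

The inverse reverses each cycle.
Reversing each cycle of φ and rotating so the smallest element leads gives (1, 4, 5, 7, 8, 6, 3, 2).

(1, 4, 5, 7, 8, 6, 3, 2)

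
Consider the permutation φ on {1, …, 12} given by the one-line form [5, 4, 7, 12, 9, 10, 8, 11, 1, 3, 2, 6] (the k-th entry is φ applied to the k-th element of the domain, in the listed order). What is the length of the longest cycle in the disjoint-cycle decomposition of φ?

9

Decomposing into disjoint cycles gives (1 5 9)(2 4 12 6 10 3 7 8 11); the longest has length 9.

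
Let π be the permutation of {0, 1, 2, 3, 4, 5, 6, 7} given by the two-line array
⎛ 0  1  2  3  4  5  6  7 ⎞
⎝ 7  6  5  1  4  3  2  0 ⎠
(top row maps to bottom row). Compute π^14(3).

Tracing 3 → 1 → … returns to 3 after 5 steps, so 3 lies in a 5-cycle (1 6 2 5 3).
Since the cycle has length 5, π^14 acts on it the same as π^4 (14 mod 5 = 4).
Advancing 4 steps from 3: 3 → 1 → 6 → 2 → 5.

5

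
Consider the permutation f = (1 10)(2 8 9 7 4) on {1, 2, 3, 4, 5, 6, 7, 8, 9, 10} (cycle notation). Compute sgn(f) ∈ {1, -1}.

-1

The cycle lengths are 5, 2, 1, 1, 1.
A cycle is odd iff its length is even; f has 1 even-length cycle, so sgn(f) = (−1)^1 and f is odd.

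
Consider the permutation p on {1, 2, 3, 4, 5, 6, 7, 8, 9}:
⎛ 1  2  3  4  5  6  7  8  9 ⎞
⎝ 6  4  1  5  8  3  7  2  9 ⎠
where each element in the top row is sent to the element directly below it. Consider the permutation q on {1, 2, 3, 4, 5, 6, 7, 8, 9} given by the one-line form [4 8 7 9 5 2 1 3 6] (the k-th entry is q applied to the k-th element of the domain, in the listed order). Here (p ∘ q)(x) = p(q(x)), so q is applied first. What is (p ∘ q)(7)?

6

(p ∘ q)(7) = p(q(7)). q(7) = 1, then p(1) = 6. So (p ∘ q)(7) = 6.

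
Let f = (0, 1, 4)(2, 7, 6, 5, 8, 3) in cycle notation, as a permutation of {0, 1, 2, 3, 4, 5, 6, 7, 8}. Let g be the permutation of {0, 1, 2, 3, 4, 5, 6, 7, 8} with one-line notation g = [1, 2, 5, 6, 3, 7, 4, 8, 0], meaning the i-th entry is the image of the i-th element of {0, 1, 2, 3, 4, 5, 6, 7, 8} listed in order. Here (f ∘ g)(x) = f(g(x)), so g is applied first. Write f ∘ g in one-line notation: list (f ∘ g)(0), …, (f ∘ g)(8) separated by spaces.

4 7 8 5 2 6 0 3 1

(f ∘ g)(x) = f(g(x)). Computing each image: f(g(0)) = f(1) = 4, f(g(1)) = f(2) = 7, f(g(2)) = f(5) = 8, f(g(3)) = f(6) = 5, f(g(4)) = f(3) = 2, f(g(5)) = f(7) = 6, f(g(6)) = f(4) = 0, f(g(7)) = f(8) = 3, f(g(8)) = f(0) = 1.
Hence f ∘ g = [4 7 8 5 2 6 0 3 1].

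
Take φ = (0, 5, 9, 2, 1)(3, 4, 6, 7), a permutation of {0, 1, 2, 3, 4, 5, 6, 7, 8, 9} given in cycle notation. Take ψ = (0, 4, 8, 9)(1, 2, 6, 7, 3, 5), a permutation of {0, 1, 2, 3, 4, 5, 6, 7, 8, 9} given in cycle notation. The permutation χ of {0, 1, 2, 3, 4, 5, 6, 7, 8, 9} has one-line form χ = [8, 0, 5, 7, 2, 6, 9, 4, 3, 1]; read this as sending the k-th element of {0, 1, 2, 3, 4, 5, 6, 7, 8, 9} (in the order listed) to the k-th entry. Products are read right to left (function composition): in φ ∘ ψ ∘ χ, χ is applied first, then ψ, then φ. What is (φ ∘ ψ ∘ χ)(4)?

Chase 4: χ(4) = 2; ψ(2) = 6; φ(6) = 7. Hence (φ ∘ ψ ∘ χ)(4) = 7.

7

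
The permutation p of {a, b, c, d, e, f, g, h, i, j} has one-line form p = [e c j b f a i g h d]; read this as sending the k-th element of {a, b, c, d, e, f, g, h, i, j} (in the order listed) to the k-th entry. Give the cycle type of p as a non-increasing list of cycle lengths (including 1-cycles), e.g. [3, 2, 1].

The disjoint cycles are (a, e, f)(b, c, j, d)(g, i, h), with lengths 4, 3, 3 in non-increasing order.

[4, 3, 3]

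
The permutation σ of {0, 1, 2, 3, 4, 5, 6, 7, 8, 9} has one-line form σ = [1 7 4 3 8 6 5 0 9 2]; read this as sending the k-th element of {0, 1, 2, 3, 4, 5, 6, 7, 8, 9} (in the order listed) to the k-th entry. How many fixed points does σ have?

The fixed points (elements with σ(x) = x) are {3}, so there is 1.

1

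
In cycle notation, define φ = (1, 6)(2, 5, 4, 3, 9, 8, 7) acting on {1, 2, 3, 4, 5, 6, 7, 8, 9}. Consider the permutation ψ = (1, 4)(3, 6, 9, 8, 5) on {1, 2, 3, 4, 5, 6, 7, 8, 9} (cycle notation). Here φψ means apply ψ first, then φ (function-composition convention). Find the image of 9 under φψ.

First apply ψ: ψ(9) = 8, then φ(8) = 7. Thus (φψ)(9) = 7.

7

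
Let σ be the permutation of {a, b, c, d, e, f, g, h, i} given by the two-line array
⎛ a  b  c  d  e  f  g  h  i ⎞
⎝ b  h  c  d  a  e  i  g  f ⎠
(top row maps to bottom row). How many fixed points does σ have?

2

The fixed points (elements with σ(x) = x) are {c, d}, so there are 2.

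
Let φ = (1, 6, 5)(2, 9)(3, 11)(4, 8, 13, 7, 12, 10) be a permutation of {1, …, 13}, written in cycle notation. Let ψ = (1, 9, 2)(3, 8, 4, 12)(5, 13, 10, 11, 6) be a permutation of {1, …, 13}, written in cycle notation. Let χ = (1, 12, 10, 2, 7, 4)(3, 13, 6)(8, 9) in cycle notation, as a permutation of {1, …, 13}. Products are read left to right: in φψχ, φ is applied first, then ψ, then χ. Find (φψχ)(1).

(φψχ)(1) = χ(ψ(φ(1))). φ(1) = 6, then ψ(6) = 5, then χ(5) = 5, so the result is 5.

5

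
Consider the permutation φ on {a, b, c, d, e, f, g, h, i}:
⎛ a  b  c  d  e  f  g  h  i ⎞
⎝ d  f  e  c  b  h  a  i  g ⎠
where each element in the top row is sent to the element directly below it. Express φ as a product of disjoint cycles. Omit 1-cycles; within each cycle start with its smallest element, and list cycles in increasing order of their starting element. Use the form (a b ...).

(a d c e b f h i g)

Start at a and follow images: a → d → c → e → b → f → h → i → g → a, giving the cycle (a d c e b f h i g).
Continuing from each remaining unvisited element yields (a d c e b f h i g).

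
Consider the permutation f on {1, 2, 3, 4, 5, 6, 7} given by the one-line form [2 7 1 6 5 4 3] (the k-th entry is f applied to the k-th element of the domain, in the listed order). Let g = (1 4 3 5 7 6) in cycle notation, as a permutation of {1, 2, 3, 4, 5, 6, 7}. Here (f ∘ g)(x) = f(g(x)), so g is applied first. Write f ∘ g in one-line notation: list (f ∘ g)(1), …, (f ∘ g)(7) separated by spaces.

For each element, apply g then f: 1 → 4 → 6; 2 → 2 → 7; 3 → 5 → 5; 4 → 3 → 1; 5 → 7 → 3; 6 → 1 → 2; 7 → 6 → 4.
Collecting the images, f ∘ g = [6 7 5 1 3 2 4].

6 7 5 1 3 2 4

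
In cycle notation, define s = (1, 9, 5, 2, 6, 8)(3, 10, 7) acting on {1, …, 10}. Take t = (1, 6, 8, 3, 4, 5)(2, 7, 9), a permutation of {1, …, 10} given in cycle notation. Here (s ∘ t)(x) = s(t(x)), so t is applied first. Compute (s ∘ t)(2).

t(2) = 7, then s(7) = 3; composing gives (s ∘ t)(2) = 3.

3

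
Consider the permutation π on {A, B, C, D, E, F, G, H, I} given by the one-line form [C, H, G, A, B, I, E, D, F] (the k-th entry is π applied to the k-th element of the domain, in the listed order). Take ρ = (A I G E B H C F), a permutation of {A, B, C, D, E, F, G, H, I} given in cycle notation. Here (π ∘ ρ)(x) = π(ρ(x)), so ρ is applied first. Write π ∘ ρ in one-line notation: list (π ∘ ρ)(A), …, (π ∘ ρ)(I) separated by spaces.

F D I A H C B G E

(π ∘ ρ)(x) = π(ρ(x)). Computing each image: π(ρ(A)) = π(I) = F, π(ρ(B)) = π(H) = D, π(ρ(C)) = π(F) = I, π(ρ(D)) = π(D) = A, π(ρ(E)) = π(B) = H, π(ρ(F)) = π(A) = C, π(ρ(G)) = π(E) = B, π(ρ(H)) = π(C) = G, π(ρ(I)) = π(G) = E.
Hence π ∘ ρ = [F D I A H C B G E].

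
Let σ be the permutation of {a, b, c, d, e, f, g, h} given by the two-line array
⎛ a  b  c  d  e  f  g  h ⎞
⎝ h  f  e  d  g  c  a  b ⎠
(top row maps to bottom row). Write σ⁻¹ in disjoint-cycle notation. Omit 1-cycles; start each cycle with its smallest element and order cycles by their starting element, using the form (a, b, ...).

(a, g, e, c, f, b, h)

The cycle decomposition of σ is (a, h, b, f, c, e, g).
Reversing each cycle (and rotating so the smallest element leads) gives σ⁻¹ = (a, g, e, c, f, b, h).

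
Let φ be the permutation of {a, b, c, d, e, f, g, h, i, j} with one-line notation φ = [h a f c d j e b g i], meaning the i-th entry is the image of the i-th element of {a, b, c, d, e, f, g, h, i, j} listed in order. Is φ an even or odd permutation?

even

In disjoint-cycle form the cycle lengths are 7, 3.
A cycle of length ℓ contributes ℓ−1 transpositions, so φ is a product of 6 + 2 = 8 transpositions — even.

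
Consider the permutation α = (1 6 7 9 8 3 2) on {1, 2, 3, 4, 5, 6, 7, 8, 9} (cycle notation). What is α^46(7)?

2

7 lies in the 7-cycle (1 6 7 9 8 3 2).
Powers repeat with period 7 on this cycle, and 46 mod 7 = 4, so α^46(7) = α^4(7).
Advancing 4 steps from 7: 7 → 9 → 8 → 3 → 2.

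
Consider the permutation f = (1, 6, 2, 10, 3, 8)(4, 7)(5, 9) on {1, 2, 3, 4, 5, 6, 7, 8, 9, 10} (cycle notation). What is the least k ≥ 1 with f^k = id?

The cycle type of f is (6, 2, 2).
The order is lcm(6, 2, 2) = 6.

6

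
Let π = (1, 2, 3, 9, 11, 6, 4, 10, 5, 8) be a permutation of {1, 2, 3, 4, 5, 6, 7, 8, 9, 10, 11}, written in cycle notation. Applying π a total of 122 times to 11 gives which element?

4

11 lies in the 10-cycle (1, 2, 3, 9, 11, 6, 4, 10, 5, 8).
Powers repeat with period 10 on this cycle, and 122 mod 10 = 2, so π^122(11) = π^2(11).
Stepping 2 places around the cycle: 11 → 6 → 4.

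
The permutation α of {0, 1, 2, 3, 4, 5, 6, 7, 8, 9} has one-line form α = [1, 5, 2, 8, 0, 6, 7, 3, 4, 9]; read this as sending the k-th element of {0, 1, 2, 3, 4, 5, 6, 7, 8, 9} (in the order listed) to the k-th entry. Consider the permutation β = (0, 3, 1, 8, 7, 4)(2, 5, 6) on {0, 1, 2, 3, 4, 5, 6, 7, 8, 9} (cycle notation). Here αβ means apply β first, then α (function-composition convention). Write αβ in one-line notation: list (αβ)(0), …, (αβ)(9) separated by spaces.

8 4 6 5 1 7 2 0 3 9

Chase each element through β then α: 0 → 3 → 8; 1 → 8 → 4; 2 → 5 → 6; 3 → 1 → 5; 4 → 0 → 1; 5 → 6 → 7; 6 → 2 → 2; 7 → 4 → 0; 8 → 7 → 3; 9 → 9 → 9.
So αβ in one-line form is 8 4 6 5 1 7 2 0 3 9.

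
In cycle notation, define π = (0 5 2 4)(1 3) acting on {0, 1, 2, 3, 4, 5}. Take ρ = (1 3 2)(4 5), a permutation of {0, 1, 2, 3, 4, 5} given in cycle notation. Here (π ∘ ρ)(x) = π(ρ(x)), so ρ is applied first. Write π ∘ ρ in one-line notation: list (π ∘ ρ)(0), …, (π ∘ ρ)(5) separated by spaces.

For each element, apply ρ then π: 0 → 0 → 5; 1 → 3 → 1; 2 → 1 → 3; 3 → 2 → 4; 4 → 5 → 2; 5 → 4 → 0.
So π ∘ ρ in one-line form is 5 1 3 4 2 0.

5 1 3 4 2 0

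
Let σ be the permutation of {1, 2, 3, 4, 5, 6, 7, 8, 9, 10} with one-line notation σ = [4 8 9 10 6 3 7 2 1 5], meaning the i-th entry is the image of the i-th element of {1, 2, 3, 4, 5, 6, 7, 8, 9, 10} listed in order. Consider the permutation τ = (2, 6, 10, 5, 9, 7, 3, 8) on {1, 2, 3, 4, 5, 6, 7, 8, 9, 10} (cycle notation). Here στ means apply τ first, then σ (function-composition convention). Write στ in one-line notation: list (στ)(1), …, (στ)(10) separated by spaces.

4 3 2 10 1 5 9 8 7 6

Chase each element through τ then σ: 1 → 1 → 4; 2 → 6 → 3; 3 → 8 → 2; 4 → 4 → 10; 5 → 9 → 1; 6 → 10 → 5; 7 → 3 → 9; 8 → 2 → 8; 9 → 7 → 7; 10 → 5 → 6.
Collecting the images, στ = [4 3 2 10 1 5 9 8 7 6].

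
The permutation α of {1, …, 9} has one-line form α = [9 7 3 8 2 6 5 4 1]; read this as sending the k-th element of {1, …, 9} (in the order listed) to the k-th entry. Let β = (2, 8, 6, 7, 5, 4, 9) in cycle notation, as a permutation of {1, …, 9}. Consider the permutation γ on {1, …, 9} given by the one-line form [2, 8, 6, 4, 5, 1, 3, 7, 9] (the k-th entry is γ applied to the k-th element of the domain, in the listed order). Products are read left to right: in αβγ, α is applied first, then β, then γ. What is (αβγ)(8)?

9

Apply the permutations in order: α(8) = 4, then β(4) = 9, then γ(9) = 9. So (αβγ)(8) = 9.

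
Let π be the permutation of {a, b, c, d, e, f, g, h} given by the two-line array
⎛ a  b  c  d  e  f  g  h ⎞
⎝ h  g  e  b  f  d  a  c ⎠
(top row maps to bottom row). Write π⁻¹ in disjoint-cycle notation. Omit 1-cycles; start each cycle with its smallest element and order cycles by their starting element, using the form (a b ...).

(a g b d f e c h)

First write π in disjoint cycles: (a h c e f d b g).
The inverse reverses every cycle; in canonical form, π⁻¹ = (a g b d f e c h).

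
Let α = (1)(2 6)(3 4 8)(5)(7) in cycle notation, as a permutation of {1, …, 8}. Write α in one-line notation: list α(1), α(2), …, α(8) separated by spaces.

Reading each image from the cycles: 1↦1, 2↦6, 3↦4, 4↦8, 5↦5, 6↦2, 7↦7, 8↦3.
So the one-line form is 1 6 4 8 5 2 7 3.

1 6 4 8 5 2 7 3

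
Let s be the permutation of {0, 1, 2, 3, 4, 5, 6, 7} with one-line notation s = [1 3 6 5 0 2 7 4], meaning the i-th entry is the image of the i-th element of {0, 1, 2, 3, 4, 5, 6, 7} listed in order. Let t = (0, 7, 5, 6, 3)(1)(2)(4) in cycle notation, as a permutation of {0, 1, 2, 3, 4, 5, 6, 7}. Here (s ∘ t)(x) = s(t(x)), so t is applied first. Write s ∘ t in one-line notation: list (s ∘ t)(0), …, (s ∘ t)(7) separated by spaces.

4 3 6 1 0 7 5 2

For each element, apply t then s: 0 → 7 → 4; 1 → 1 → 3; 2 → 2 → 6; 3 → 0 → 1; 4 → 4 → 0; 5 → 6 → 7; 6 → 3 → 5; 7 → 5 → 2.
So s ∘ t in one-line form is 4 3 6 1 0 7 5 2.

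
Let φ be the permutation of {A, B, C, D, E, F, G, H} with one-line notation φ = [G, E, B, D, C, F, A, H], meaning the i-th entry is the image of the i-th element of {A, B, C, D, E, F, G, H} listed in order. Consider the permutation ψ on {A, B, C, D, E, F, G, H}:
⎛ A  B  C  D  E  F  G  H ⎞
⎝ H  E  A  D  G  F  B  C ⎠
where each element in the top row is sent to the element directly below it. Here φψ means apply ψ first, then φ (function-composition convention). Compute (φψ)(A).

First apply ψ: ψ(A) = H, then φ(H) = H. Thus (φψ)(A) = H.

H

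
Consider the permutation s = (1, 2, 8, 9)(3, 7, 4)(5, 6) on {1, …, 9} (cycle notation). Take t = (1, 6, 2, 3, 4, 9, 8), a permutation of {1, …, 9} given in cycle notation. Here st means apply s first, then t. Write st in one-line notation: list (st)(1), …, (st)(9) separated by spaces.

3 1 7 4 2 5 9 8 6

(st)(x) = t(s(x)). Computing each image: t(s(1)) = t(2) = 3, t(s(2)) = t(8) = 1, t(s(3)) = t(7) = 7, t(s(4)) = t(3) = 4, t(s(5)) = t(6) = 2, t(s(6)) = t(5) = 5, t(s(7)) = t(4) = 9, t(s(8)) = t(9) = 8, t(s(9)) = t(1) = 6.
Hence st = [3 1 7 4 2 5 9 8 6].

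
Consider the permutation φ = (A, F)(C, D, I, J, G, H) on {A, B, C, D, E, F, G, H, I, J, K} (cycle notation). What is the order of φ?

The disjoint cycles have lengths 6, 2, 1, 1, 1.
Since disjoint cycles commute, ord(φ) = lcm(6, 2) = 6.

6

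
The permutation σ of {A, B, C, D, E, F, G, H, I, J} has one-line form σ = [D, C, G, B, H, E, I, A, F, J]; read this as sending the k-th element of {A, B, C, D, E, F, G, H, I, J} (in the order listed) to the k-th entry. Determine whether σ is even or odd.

In disjoint-cycle form the cycle lengths are 9, 1.
A cycle is odd iff its length is even; σ has 0 even-length cycles, so sgn(σ) = (−1)^0 and σ is even.

even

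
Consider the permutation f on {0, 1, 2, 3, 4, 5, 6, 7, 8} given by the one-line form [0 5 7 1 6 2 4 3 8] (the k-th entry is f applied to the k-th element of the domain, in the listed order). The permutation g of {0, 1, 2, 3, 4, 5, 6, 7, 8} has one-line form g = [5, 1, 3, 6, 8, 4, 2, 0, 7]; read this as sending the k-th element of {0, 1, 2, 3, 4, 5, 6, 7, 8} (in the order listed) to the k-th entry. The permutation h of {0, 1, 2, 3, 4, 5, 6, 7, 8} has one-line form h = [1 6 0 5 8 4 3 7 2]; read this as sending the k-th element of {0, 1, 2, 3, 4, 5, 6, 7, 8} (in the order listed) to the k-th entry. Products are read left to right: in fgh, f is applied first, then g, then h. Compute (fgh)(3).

Apply the permutations in order: f(3) = 1, then g(1) = 1, then h(1) = 6. So (fgh)(3) = 6.

6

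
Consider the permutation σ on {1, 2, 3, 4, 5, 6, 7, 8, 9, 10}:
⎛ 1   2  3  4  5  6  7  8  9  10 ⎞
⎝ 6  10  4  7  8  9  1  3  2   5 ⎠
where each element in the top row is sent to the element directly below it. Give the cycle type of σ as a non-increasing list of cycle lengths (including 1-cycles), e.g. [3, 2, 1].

[10]

The disjoint cycles are (1 6 9 2 10 5 8 3 4 7), with lengths 10 in non-increasing order.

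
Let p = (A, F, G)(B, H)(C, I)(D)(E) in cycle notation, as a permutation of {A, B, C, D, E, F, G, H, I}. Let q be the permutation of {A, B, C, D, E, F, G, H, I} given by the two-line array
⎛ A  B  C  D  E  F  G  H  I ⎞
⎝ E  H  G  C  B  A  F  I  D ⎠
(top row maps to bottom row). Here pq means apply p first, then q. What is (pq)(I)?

First apply p: p(I) = C, then q(C) = G. Thus (pq)(I) = G.

G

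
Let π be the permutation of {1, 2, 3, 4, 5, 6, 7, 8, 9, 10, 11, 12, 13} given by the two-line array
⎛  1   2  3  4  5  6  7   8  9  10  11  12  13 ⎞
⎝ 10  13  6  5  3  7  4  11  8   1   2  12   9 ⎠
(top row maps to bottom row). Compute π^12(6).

Tracing 6 → 7 → … returns to 6 after 5 steps, so 6 lies in a 5-cycle (3, 6, 7, 4, 5).
Since the cycle has length 5, π^12 acts on it the same as π^2 (12 mod 5 = 2).
Advancing 2 steps from 6: 6 → 7 → 4.

4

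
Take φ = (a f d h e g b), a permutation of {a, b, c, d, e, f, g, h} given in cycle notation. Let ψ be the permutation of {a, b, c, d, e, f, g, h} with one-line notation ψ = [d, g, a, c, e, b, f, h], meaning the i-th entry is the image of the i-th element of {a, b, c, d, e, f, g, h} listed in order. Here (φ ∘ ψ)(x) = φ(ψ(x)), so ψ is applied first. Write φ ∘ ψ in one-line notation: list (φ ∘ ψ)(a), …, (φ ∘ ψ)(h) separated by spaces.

(φ ∘ ψ)(x) = φ(ψ(x)). Computing each image: φ(ψ(a)) = φ(d) = h, φ(ψ(b)) = φ(g) = b, φ(ψ(c)) = φ(a) = f, φ(ψ(d)) = φ(c) = c, φ(ψ(e)) = φ(e) = g, φ(ψ(f)) = φ(b) = a, φ(ψ(g)) = φ(f) = d, φ(ψ(h)) = φ(h) = e.
Hence φ ∘ ψ = [h b f c g a d e].

h b f c g a d e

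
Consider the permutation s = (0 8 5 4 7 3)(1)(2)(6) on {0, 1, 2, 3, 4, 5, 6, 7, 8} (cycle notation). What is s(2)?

2

The 1-cycle (2) fixes 2, so s(2) = 2.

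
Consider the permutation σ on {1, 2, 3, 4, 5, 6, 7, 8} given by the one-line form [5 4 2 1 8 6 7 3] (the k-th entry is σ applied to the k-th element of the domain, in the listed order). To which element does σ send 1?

1 is element number 1 of the domain, and entry number 1 of the one-line form is 5, so σ(1) = 5.

5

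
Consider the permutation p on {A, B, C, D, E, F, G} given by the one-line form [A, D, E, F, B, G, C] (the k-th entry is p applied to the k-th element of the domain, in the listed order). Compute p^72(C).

C

Tracing C → E → … returns to C after 6 steps, so C lies in a 6-cycle (B, D, F, G, C, E).
Powers repeat with period 6 on this cycle, and 72 mod 6 = 0, so p^72(C) = p^0(C).
So p^72(C) = C.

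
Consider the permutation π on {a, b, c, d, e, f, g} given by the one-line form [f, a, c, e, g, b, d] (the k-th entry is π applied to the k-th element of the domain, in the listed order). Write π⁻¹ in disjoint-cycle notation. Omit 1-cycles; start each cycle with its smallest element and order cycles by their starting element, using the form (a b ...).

The cycle decomposition of π is (a f b)(d e g).
Reversing each cycle (and rotating so the smallest element leads) gives π⁻¹ = (a b f)(d g e).

(a b f)(d g e)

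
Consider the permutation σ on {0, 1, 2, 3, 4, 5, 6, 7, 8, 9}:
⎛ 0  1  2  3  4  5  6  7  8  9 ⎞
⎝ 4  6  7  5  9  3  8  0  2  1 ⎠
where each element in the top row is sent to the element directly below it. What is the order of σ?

8

Writing σ as disjoint cycles, the cycle lengths are 8, 2.
The order of σ is the least common multiple of its cycle lengths: lcm(8, 2) = 8.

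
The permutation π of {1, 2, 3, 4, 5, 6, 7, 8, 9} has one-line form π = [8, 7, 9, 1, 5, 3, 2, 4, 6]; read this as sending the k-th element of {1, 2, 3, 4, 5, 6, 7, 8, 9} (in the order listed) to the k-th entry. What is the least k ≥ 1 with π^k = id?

Decomposing into disjoint cycles gives cycle lengths 3, 3, 2, 1.
The order is lcm(3, 3, 2) = 6.

6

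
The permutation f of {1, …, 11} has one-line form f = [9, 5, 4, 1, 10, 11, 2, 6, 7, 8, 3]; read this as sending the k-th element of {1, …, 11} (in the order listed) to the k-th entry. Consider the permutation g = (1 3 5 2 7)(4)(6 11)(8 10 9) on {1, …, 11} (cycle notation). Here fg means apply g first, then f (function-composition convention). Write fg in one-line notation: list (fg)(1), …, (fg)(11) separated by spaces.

4 2 10 1 5 3 9 8 6 7 11

For each element, apply g then f: 1 → 3 → 4; 2 → 7 → 2; 3 → 5 → 10; 4 → 4 → 1; 5 → 2 → 5; 6 → 11 → 3; 7 → 1 → 9; 8 → 10 → 8; 9 → 8 → 6; 10 → 9 → 7; 11 → 6 → 11.
So fg in one-line form is 4 2 10 1 5 3 9 8 6 7 11.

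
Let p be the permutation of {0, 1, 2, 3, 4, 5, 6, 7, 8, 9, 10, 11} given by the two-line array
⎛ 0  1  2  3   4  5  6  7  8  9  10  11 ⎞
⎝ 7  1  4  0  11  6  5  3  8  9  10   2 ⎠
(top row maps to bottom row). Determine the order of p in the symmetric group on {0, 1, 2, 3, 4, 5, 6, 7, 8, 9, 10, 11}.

6

Writing p as disjoint cycles, the cycle lengths are 3, 3, 2, 1, 1, 1, 1.
The order is lcm(3, 3, 2) = 6.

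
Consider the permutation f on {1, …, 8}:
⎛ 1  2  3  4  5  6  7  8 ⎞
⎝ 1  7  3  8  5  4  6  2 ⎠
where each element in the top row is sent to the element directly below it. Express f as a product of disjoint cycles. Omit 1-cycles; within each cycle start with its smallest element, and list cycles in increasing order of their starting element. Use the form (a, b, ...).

Start at 2 and follow images: 2 → 7 → 6 → 4 → 8 → 2, giving the cycle (2, 7, 6, 4, 8).
Repeating from the next unused element and collecting all non-trivial cycles gives (2, 7, 6, 4, 8).

(2, 7, 6, 4, 8)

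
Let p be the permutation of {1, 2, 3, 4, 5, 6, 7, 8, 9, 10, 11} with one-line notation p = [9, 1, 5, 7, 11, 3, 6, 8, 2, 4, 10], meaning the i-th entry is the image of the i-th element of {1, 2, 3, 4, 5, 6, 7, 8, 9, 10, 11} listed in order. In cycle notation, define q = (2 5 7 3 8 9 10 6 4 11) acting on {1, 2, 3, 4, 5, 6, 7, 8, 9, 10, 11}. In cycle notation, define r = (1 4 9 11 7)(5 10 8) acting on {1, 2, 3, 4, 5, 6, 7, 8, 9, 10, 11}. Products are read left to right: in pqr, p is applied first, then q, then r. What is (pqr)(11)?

6

Apply the permutations in order: p(11) = 10, then q(10) = 6, then r(6) = 6. So (pqr)(11) = 6.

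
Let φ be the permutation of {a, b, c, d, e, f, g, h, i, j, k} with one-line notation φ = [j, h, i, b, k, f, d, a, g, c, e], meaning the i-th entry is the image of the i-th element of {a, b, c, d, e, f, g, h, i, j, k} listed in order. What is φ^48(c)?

Tracing c → i → … returns to c after 8 steps, so c lies in an 8-cycle (a, j, c, i, g, d, b, h).
On an 8-cycle, φ^8 is the identity, so φ^48 = φ^0 there (48 ≡ 0 mod 8).
So φ^48(c) = c.

c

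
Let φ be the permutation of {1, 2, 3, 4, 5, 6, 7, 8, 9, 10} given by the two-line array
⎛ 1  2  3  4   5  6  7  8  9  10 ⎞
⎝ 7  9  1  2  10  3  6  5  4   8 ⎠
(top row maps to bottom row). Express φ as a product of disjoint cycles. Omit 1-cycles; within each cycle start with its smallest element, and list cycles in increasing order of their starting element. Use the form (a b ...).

From 1: 1 → 7 → 6 → 3 → 1, closing the cycle (1 7 6 3).
Continuing from each remaining unvisited element yields (1 7 6 3)(2 9 4)(5 10 8).

(1 7 6 3)(2 9 4)(5 10 8)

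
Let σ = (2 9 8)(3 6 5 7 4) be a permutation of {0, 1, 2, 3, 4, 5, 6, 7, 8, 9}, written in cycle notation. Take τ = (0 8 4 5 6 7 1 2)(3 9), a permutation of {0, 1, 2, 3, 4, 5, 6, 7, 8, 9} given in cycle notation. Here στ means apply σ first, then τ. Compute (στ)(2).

3

First apply σ: σ(2) = 9, then τ(9) = 3. Thus (στ)(2) = 3.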